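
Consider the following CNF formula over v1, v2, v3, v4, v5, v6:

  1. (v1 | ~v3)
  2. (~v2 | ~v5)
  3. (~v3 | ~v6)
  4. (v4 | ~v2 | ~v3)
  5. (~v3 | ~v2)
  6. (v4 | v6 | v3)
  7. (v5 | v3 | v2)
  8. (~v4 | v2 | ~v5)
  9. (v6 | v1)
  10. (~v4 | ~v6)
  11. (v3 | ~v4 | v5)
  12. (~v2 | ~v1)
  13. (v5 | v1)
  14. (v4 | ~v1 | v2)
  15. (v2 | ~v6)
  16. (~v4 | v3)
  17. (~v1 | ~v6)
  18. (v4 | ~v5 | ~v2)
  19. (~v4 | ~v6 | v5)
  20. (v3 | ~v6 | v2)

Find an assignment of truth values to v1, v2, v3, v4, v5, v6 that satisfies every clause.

Set v1 = True and propagate.
  then v2 is forced to False.
  then v4 is forced to True.
  then v5 is forced to False.
  then v3 is forced to True.
  then v6 is forced to False.
Every clause has at least one true literal under this assignment.

v1=True, v2=False, v3=True, v4=True, v5=False, v6=False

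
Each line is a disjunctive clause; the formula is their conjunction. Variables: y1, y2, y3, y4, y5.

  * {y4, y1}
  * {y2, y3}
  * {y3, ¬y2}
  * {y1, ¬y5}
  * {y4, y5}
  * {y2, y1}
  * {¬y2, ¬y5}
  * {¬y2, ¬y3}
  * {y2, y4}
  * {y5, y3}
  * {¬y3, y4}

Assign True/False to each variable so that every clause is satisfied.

y1 occurs only positively in the remaining clauses — set y1 = True.
Pure literal: y4 appears only positively; assign y4 = True.
Set y2 = False and propagate.
  then y3 is forced to True.
y5 is now unconstrained; take y5 = False.

y1 = 1, y2 = 0, y3 = 1, y4 = 1, y5 = 0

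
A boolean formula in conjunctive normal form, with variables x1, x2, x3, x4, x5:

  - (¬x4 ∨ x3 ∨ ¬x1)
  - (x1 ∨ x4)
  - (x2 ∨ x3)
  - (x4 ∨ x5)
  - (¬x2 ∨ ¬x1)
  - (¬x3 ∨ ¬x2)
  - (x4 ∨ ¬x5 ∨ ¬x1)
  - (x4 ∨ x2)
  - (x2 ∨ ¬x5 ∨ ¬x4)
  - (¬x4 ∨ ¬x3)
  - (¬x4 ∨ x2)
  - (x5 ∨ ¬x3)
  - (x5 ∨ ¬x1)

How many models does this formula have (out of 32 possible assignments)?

2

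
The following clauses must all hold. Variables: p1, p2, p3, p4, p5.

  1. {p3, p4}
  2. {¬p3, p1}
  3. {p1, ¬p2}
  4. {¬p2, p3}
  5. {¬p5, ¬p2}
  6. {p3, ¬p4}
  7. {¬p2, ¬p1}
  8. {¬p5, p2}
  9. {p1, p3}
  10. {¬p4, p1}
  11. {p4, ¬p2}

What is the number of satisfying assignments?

The models are:
  p1=1 p2=0 p3=1 p4=0 p5=0
  p1=1 p2=0 p3=1 p4=1 p5=0
That's 2 in total.

2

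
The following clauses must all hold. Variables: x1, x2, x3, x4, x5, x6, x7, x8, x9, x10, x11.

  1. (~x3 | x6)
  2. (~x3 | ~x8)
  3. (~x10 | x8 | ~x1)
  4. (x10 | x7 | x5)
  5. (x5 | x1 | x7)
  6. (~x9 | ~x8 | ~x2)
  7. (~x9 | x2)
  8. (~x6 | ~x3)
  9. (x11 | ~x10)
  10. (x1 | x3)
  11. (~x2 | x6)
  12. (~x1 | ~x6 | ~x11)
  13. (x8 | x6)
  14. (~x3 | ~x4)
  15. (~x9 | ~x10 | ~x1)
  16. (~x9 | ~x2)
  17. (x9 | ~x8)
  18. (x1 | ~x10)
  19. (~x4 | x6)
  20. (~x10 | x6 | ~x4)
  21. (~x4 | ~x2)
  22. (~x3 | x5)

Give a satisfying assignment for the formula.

x1 = T, x2 = F, x3 = F, x4 = T, x5 = T, x6 = T, x7 = F, x8 = F, x9 = F, x10 = F, x11 = F

Pure literal: x5 appears only positively; assign x5 = True.
Set x1 = True and propagate.
Set x2 = False and propagate.
  then x9 is forced to False.
  then x8 is forced to False.
  then x10 is forced to False.
  then x6 is forced to True.
  then x3 is forced to False.
  then x11 is forced to False.
x4, x7 are now unconstrained; take x4 = True, x7 = False.
Check each clause:
  1. (x6 | ~x3) — ~x3 is true.
  2. (~x3 | ~x8) — ~x8 is true.
  3. (~x1 | x8 | ~x10) — ~x10 is true.
  4. (x7 | x5 | x10) — x5 is true.
  5. (x7 | x5 | x1) — x1 is true.
  6. (~x8 | ~x2 | ~x9) — ~x8 is true.
  7. (x2 | ~x9) — ~x9 is true.
  8. (~x6 | ~x3) — ~x3 is true.
  9. (~x10 | x11) — ~x10 is true.
  10. (x3 | x1) — x1 is true.
  11. (x6 | ~x2) — ~x2 is true.
  12. (~x11 | ~x1 | ~x6) — ~x11 is true.
  13. (x6 | x8) — x6 is true.
  14. (~x3 | ~x4) — ~x3 is true.
  15. (~x10 | ~x9 | ~x1) — ~x9 is true.
  16. (~x2 | ~x9) — ~x2 is true.
  17. (x9 | ~x8) — ~x8 is true.
  18. (~x10 | x1) — x1 is true.
  19. (~x4 | x6) — x6 is true.
  20. (x6 | ~x10 | ~x4) — ~x10 is true.
  21. (~x2 | ~x4) — ~x2 is true.
  22. (x5 | ~x3) — x5 is true.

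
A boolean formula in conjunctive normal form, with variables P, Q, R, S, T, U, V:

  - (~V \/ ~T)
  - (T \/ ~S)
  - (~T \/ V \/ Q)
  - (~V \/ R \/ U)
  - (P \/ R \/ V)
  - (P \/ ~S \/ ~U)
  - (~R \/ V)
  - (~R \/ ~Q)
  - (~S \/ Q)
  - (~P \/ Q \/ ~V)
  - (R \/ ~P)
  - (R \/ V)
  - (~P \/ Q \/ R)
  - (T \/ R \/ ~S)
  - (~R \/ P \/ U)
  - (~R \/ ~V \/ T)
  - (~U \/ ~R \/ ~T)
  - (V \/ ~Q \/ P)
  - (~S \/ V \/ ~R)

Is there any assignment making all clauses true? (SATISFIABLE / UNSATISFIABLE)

SATISFIABLE

S occurs only negated in the remaining clauses — set S = False.
Try P = False.
Branch on Q: take Q = False.
The remaining clauses are satisfied by R = False, T = False, U = True, V = True.
So P=False  Q=False  R=False  S=False  T=False  U=True  V=True is a satisfying assignment.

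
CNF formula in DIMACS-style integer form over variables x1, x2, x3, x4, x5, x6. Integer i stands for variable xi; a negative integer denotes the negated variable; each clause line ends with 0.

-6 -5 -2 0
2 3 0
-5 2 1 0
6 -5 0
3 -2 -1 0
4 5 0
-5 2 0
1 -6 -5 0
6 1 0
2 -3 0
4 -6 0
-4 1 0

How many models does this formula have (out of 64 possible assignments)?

Satisfying assignments:
  x1=1 x2=1 x3=1 x4=1 x5=0 x6=0
  x1=1 x2=1 x3=1 x4=1 x5=0 x6=1
Count: 2.

2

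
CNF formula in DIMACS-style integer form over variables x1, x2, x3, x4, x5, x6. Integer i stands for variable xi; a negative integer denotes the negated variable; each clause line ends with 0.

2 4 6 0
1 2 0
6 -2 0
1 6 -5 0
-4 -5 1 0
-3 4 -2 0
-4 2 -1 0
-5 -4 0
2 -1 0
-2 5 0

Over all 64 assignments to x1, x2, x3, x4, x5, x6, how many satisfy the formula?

2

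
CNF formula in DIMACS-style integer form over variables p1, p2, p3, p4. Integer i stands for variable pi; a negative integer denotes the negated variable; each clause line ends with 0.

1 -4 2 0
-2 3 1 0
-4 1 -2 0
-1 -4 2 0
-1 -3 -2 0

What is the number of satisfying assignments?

7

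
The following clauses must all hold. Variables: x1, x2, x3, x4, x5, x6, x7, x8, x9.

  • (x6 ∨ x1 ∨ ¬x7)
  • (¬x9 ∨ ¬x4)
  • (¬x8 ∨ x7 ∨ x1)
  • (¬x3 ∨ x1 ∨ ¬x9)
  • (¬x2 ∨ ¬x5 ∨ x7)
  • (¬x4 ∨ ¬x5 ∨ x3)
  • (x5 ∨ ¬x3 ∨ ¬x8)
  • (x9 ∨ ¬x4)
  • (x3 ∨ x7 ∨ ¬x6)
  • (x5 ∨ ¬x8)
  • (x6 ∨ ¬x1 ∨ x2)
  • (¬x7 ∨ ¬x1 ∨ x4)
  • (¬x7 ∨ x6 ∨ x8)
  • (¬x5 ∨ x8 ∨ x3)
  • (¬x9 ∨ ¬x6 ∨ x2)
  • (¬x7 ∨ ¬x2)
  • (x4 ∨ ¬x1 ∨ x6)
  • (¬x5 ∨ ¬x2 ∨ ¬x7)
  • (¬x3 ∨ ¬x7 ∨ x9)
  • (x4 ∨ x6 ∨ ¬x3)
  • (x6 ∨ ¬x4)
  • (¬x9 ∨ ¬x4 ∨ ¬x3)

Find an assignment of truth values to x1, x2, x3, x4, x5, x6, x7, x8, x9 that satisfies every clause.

Set x1 = False and propagate.
Branch on x2: take x2 = True.
  then x7 is forced to False.
  then x8 is forced to False.
  then x5 is forced to False.
Try x3 = True.
  then x9 is forced to False.
  then x4 is forced to False.
  then x6 is forced to True.
Every clause has at least one true literal under this assignment.

x1=F  x2=T  x3=T  x4=F  x5=F  x6=T  x7=F  x8=F  x9=F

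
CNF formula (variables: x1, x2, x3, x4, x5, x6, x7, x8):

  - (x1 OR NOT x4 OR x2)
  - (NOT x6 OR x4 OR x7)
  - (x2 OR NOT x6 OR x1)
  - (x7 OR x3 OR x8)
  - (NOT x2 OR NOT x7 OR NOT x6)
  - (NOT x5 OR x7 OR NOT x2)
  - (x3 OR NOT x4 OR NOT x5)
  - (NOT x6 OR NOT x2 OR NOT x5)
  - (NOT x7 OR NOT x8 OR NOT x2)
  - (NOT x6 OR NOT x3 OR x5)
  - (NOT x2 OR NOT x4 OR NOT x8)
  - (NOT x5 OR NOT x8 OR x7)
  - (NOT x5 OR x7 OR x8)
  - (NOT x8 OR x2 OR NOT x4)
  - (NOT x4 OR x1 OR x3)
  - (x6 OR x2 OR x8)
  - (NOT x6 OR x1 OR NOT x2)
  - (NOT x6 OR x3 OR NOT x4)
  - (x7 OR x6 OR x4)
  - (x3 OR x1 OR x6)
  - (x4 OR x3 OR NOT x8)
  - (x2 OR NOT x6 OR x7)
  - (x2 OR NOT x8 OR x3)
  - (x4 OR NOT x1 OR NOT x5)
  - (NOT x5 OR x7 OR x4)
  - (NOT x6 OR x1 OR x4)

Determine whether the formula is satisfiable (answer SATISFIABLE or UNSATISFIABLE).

Branch on x1: take x1 = True.
Branch on x2: take x2 = True.
The remaining clauses are satisfied by x3 = True, x4 = True, x5 = False, x6 = False, x7 = True, x8 = False.
So x1=True  x2=True  x3=True  x4=True  x5=False  x6=False  x7=True  x8=False is a satisfying assignment.

SATISFIABLE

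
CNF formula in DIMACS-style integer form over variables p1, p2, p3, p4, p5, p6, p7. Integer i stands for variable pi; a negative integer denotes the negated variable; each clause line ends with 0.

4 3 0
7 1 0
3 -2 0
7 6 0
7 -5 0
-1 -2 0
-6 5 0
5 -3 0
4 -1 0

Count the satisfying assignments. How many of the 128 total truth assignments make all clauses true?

Case analysis on p1 and p3:
  p1=T, p3=T: remaining (p2,p4,p5,p6,p7) ∈ {(F,T,T,F,T); (F,T,T,T,T)} — 2.
  p1=T, p3=F: remaining (p2,p4,p5,p6,p7) ∈ {(F,T,F,F,T); (F,T,T,F,T); (F,T,T,T,T)} — 3.
  p1=F, p3=T: forces p5=T; p7=T; p2, p4, p6 free → 2^3 = 8.
  p1=F, p3=F: remaining (p2,p4,p5,p6,p7) ∈ {(F,T,F,F,T); (F,T,T,F,T); (F,T,T,T,T)} — 3.
Total: 2 + 3 + 8 + 3 = 16.

16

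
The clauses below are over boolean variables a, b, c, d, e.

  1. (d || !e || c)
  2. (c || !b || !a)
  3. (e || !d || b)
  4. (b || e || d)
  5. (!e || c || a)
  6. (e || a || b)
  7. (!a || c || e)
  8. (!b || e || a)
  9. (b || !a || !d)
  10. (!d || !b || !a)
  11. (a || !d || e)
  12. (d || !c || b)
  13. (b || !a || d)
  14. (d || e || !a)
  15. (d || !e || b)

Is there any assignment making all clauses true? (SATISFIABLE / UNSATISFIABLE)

Try a = False.
Try b = False.
  then e is forced to True.
  then c is forced to True.
  then d is forced to True.
Every clause has at least one true literal under this assignment.
So a = 0  b = 0  c = 1  d = 1  e = 1 is a satisfying assignment.

SATISFIABLE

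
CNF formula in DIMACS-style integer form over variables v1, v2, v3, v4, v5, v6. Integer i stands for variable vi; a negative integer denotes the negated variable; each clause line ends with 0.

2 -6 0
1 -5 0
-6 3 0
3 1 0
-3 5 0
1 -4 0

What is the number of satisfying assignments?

14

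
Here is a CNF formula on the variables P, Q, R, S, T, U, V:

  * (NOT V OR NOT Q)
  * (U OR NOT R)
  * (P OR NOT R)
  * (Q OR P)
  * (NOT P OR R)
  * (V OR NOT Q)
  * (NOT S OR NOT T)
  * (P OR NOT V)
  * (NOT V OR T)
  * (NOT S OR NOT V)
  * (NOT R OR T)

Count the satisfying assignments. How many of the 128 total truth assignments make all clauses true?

The models are:
  P=1 Q=0 R=1 S=0 T=1 U=1 V=0
  P=1 Q=0 R=1 S=0 T=1 U=1 V=1
Count: 2.

2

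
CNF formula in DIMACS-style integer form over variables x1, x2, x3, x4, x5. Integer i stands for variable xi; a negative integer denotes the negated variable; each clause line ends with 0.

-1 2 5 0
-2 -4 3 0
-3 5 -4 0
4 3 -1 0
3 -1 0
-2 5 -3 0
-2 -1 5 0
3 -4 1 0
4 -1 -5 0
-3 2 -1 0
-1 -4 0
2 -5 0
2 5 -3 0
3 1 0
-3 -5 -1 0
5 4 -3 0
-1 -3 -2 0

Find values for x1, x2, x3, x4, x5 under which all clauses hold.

x1 = F  x2 = T  x3 = T  x4 = T  x5 = T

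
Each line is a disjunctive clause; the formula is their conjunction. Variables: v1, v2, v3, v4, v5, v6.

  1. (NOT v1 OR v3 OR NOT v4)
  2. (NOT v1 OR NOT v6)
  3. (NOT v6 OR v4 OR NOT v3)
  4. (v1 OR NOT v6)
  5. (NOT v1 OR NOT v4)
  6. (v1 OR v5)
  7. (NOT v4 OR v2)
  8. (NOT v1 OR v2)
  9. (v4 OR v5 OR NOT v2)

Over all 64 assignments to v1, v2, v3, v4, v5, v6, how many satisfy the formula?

Satisfying assignments:
  v1=F v2=F v3=F v4=F v5=T v6=F
  v1=F v2=F v3=T v4=F v5=T v6=F
  v1=F v2=T v3=F v4=F v5=T v6=F
  v1=F v2=T v3=F v4=T v5=T v6=F
  v1=F v2=T v3=T v4=F v5=T v6=F
  v1=F v2=T v3=T v4=T v5=T v6=F
  v1=T v2=T v3=F v4=F v5=T v6=F
  v1=T v2=T v3=T v4=F v5=T v6=F
Count: 8.

8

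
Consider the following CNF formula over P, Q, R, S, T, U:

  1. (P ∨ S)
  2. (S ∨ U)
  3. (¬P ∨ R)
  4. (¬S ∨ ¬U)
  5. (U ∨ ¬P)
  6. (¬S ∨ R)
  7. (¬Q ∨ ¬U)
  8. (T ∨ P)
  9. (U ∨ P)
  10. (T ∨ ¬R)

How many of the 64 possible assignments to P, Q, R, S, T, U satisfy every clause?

1

The models are:
  P=1 Q=0 R=1 S=0 T=1 U=1
Count: 1.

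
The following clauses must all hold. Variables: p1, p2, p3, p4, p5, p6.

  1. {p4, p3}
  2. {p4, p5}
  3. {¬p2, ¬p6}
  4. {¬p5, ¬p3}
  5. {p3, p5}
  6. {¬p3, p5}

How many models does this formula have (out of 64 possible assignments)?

6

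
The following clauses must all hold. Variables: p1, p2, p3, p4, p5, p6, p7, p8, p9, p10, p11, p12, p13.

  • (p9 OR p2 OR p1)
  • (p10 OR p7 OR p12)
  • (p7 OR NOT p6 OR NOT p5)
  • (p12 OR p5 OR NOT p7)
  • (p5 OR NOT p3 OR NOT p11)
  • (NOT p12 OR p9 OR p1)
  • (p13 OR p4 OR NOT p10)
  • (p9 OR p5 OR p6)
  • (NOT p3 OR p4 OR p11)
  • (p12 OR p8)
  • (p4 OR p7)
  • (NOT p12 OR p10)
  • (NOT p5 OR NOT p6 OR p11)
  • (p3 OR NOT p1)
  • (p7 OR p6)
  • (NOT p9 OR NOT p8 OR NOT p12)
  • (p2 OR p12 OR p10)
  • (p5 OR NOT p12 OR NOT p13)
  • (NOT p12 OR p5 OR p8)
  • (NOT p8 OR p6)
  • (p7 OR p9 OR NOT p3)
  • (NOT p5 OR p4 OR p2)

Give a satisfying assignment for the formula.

p1=False  p2=True  p3=True  p4=True  p5=True  p6=False  p7=True  p8=False  p9=True  p10=True  p11=False  p12=True  p13=False

Pure literal: p2 appears only positively; assign p2 = True.
p4 occurs only positively in the remaining clauses — set p4 = True.
Try p1 = False.
The remaining clauses are satisfied by p3 = True, p5 = True, p6 = False, p7 = True, p8 = False, p9 = True, p10 = True, p11 = False, p12 = True, p13 = False.
Every clause has at least one true literal under this assignment.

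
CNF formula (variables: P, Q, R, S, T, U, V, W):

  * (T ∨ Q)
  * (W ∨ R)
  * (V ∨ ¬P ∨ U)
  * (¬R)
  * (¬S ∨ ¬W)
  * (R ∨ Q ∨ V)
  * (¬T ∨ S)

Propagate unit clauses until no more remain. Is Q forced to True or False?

True

Unit clause (¬R) sets R = False.
(R ∨ W): since R = False, the clause reduces to (W). W = True.
In (¬S ∨ ¬W), ¬W is now false; ¬S must hold, so S = False.
(S ∨ ¬T) with S = False leaves only ¬T, so T = False.
From (Q ∨ T) and T = False: Q = True.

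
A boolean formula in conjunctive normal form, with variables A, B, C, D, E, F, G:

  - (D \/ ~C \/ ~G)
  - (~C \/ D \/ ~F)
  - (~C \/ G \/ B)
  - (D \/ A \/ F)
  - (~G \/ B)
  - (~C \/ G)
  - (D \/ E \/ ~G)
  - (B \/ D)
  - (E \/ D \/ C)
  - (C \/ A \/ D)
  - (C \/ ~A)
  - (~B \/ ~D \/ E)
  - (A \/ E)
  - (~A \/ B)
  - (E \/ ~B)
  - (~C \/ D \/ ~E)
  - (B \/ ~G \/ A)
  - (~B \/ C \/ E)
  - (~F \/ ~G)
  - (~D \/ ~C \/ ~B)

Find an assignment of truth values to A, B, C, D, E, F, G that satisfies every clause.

A=0  B=1  C=0  D=1  E=1  F=0  G=0

Check each clause:
  1. (D \/ ~C \/ ~G) — ~G is true.
  2. (~F \/ D \/ ~C) — ~F is true.
  3. (B \/ G \/ ~C) — B is true.
  4. (F \/ A \/ D) — D is true.
  5. (B \/ ~G) — ~G is true.
  6. (~C \/ G) — ~C is true.
  7. (D \/ E \/ ~G) — ~G is true.
  8. (D \/ B) — B is true.
  9. (C \/ E \/ D) — D is true.
  10. (C \/ A \/ D) — D is true.
  11. (C \/ ~A) — ~A is true.
  12. (E \/ ~B \/ ~D) — E is true.
  13. (E \/ A) — E is true.
  14. (B \/ ~A) — B is true.
  15. (~B \/ E) — E is true.
  16. (~C \/ ~E \/ D) — D is true.
  17. (~G \/ B \/ A) — ~G is true.
  18. (E \/ C \/ ~B) — E is true.
  19. (~F \/ ~G) — ~G is true.
  20. (~B \/ ~C \/ ~D) — ~C is true.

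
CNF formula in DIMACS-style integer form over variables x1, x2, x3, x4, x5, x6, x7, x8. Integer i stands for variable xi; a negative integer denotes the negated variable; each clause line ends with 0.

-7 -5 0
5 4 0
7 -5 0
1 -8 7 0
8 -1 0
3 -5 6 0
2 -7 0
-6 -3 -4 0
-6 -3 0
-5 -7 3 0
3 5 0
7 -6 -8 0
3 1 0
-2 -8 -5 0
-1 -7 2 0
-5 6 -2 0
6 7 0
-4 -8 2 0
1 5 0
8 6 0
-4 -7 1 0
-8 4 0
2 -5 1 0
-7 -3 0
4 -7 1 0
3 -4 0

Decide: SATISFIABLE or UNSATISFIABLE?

UNSATISFIABLE

x7 = True:
  propagation gives x5=False, x4=True, x2=True, x3=True; an empty clause results — contradiction.
x7 = False:
  propagation gives x5=False, x4=True, x3=True, x6=False; an empty clause results — contradiction.
Every branch closes, so no satisfying assignment exists.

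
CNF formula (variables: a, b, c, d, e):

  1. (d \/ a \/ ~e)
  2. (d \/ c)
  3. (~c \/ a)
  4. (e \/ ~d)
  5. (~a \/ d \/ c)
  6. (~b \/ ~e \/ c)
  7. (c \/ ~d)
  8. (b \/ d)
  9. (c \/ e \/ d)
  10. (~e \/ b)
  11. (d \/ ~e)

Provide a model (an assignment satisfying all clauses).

a=1  b=1  c=1  d=0  e=0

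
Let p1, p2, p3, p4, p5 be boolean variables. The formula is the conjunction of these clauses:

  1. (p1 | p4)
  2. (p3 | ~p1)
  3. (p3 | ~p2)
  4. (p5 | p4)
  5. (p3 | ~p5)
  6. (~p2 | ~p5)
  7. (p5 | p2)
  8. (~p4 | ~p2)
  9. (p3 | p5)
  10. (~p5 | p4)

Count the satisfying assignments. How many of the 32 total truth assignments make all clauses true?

2

The models are:
  p1=0 p2=0 p3=1 p4=1 p5=1
  p1=1 p2=0 p3=1 p4=1 p5=1
That's 2 in total.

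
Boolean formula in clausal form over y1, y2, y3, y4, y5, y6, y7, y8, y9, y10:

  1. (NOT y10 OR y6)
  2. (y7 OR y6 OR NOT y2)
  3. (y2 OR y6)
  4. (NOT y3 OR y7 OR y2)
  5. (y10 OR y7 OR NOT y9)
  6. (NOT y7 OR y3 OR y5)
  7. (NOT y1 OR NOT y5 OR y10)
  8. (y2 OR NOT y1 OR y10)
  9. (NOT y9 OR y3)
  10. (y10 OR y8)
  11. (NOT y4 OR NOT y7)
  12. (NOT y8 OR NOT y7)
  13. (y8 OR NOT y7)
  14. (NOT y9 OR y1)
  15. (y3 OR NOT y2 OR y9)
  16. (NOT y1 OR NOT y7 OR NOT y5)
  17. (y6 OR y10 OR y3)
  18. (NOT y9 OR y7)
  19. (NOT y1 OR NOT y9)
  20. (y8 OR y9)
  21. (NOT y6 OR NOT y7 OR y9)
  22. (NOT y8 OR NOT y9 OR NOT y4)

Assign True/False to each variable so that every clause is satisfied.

y1 = T, y2 = T, y3 = T, y4 = T, y5 = F, y6 = T, y7 = F, y8 = T, y9 = F, y10 = T

Check each clause:
  1. (NOT y10 OR y6) — y6 is true.
  2. (y7 OR y6 OR NOT y2) — y6 is true.
  3. (y2 OR y6) — y2 is true.
  4. (NOT y3 OR y7 OR y2) — y2 is true.
  5. (y10 OR NOT y9 OR y7) — y10 is true.
  6. (y5 OR y3 OR NOT y7) — NOT y7 is true.
  7. (y10 OR NOT y5 OR NOT y1) — y10 is true.
  8. (NOT y1 OR y2 OR y10) — y10 is true.
  9. (y3 OR NOT y9) — y3 is true.
  10. (y10 OR y8) — y8 is true.
  11. (NOT y7 OR NOT y4) — NOT y7 is true.
  12. (NOT y8 OR NOT y7) — NOT y7 is true.
  13. (y8 OR NOT y7) — y8 is true.
  14. (NOT y9 OR y1) — y1 is true.
  15. (NOT y2 OR y9 OR y3) — y3 is true.
  16. (NOT y1 OR NOT y5 OR NOT y7) — NOT y7 is true.
  17. (y6 OR y3 OR y10) — y10 is true.
  18. (NOT y9 OR y7) — NOT y9 is true.
  19. (NOT y1 OR NOT y9) — NOT y9 is true.
  20. (y8 OR y9) — y8 is true.
  21. (NOT y6 OR y9 OR NOT y7) — NOT y7 is true.
  22. (NOT y4 OR NOT y9 OR NOT y8) — NOT y9 is true.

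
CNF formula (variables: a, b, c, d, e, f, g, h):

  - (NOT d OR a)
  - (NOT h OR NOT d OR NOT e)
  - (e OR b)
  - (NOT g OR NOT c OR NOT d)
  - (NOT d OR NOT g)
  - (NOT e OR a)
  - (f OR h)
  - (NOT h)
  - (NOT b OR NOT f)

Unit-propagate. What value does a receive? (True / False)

True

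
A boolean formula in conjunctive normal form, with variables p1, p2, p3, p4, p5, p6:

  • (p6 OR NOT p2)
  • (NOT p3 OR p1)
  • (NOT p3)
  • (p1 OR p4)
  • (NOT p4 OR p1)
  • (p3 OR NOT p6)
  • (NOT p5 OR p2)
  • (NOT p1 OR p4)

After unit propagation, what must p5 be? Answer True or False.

False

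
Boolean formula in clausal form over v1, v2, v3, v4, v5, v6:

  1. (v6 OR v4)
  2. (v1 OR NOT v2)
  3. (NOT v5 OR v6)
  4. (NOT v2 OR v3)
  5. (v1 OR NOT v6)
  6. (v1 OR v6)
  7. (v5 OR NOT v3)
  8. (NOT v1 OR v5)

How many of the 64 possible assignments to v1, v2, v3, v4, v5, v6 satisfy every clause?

6

Satisfying assignments:
  v1=T v2=F v3=F v4=F v5=T v6=T
  v1=T v2=F v3=F v4=T v5=T v6=T
  v1=T v2=F v3=T v4=F v5=T v6=T
  v1=T v2=F v3=T v4=T v5=T v6=T
  v1=T v2=T v3=T v4=F v5=T v6=T
  v1=T v2=T v3=T v4=T v5=T v6=T
Count: 6.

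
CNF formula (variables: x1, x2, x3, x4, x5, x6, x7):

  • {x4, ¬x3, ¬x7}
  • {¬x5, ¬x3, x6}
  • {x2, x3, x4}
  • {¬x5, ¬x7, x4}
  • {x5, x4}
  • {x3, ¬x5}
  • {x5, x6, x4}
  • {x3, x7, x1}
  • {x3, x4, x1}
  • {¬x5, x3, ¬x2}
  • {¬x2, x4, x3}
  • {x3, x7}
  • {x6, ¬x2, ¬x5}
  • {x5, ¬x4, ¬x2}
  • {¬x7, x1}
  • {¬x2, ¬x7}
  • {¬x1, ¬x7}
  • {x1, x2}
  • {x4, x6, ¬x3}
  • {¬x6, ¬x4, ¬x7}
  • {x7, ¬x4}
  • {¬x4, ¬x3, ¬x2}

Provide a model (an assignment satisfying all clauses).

x1 = True  x2 = False  x3 = True  x4 = False  x5 = True  x6 = True  x7 = False

Set x1 = True and propagate.
  then x7 is forced to False.
  then x3 is forced to True.
  then x4 is forced to False.
  then x5 is forced to True.
  then x6 is forced to True.
x2 is now unconstrained; take x2 = False.
Every clause has at least one true literal under this assignment.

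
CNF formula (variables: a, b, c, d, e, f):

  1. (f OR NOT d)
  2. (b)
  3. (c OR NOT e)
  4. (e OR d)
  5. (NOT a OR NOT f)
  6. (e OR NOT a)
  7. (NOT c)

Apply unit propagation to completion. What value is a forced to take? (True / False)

Unit clause (b) sets b = True.
(NOT c) stands alone — c = False.
In (NOT e OR c), c is now false; NOT e must hold, so e = False.
(d OR e): since e = False, the clause reduces to (d). d = True.
From (f OR NOT d) and d = True: f = True.
From (NOT a OR NOT f) and f = True: a = False.

False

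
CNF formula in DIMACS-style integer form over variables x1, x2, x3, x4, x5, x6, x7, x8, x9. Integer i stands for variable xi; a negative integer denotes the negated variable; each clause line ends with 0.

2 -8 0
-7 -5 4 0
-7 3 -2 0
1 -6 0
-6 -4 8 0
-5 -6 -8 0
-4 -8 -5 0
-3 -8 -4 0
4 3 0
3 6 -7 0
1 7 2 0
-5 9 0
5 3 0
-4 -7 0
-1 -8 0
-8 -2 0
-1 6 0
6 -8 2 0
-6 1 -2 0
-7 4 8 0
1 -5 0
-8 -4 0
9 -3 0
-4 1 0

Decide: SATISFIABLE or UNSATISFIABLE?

Pure literal: x9 appears only positively; assign x9 = True.
Branch on x1: take x1 = True.
  then x8 is forced to False.
  then x6 is forced to True.
  then x4 is forced to False.
  then x3 is forced to True.
  then x7 is forced to False.
x2, x5 are now unconstrained; take x2 = True, x5 = False.
So x1 = True, x2 = True, x3 = True, x4 = False, x5 = False, x6 = True, x7 = False, x8 = False, x9 = True is a satisfying assignment.

SATISFIABLE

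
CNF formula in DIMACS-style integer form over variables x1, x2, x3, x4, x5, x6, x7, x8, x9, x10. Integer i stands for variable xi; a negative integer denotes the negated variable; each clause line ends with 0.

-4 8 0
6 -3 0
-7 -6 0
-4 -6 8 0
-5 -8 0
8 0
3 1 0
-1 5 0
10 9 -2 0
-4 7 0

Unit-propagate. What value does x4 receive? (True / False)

False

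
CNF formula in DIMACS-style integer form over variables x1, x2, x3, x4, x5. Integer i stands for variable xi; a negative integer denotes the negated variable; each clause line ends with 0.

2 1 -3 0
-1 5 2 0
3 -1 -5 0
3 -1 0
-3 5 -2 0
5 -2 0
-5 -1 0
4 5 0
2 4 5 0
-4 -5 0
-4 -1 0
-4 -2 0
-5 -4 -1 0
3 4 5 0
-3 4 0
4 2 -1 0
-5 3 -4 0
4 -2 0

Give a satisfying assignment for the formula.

x1=False  x2=False  x3=False  x4=True  x5=False

Check each clause:
  1. (x1 | x2 | ~x3) — ~x3 is true.
  2. (x5 | ~x1 | x2) — ~x1 is true.
  3. (~x5 | x3 | ~x1) — ~x5 is true.
  4. (~x1 | x3) — ~x1 is true.
  5. (~x2 | ~x3 | x5) — ~x3 is true.
  6. (~x2 | x5) — ~x2 is true.
  7. (~x1 | ~x5) — ~x5 is true.
  8. (x4 | x5) — x4 is true.
  9. (x5 | x2 | x4) — x4 is true.
  10. (~x4 | ~x5) — ~x5 is true.
  11. (~x4 | ~x1) — ~x1 is true.
  12. (~x4 | ~x2) — ~x2 is true.
  13. (~x1 | ~x4 | ~x5) — ~x5 is true.
  14. (x5 | x4 | x3) — x4 is true.
  15. (x4 | ~x3) — x4 is true.
  16. (x2 | ~x1 | x4) — x4 is true.
  17. (~x4 | x3 | ~x5) — ~x5 is true.
  18. (x4 | ~x2) — x4 is true.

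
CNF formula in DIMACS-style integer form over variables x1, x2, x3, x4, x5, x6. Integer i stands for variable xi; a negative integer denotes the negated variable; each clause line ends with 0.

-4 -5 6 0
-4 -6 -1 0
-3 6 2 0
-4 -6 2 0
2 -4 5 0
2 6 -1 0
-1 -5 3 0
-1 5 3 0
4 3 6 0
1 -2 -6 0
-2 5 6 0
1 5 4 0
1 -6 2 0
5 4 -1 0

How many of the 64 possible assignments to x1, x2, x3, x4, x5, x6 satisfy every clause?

The models are:
  x1=0 x2=1 x3=1 x4=0 x5=1 x6=0
  x1=1 x2=0 x3=1 x4=0 x5=1 x6=1
  x1=1 x2=1 x3=1 x4=0 x5=1 x6=0
  x1=1 x2=1 x3=1 x4=0 x5=1 x6=1
Count: 4.

4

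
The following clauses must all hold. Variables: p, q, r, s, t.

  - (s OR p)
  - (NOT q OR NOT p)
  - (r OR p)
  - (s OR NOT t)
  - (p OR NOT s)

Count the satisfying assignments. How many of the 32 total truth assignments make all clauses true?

The models are:
  p=T q=F r=F s=F t=F
  p=T q=F r=F s=T t=F
  p=T q=F r=F s=T t=T
  p=T q=F r=T s=F t=F
  p=T q=F r=T s=T t=F
  p=T q=F r=T s=T t=T
Count: 6.

6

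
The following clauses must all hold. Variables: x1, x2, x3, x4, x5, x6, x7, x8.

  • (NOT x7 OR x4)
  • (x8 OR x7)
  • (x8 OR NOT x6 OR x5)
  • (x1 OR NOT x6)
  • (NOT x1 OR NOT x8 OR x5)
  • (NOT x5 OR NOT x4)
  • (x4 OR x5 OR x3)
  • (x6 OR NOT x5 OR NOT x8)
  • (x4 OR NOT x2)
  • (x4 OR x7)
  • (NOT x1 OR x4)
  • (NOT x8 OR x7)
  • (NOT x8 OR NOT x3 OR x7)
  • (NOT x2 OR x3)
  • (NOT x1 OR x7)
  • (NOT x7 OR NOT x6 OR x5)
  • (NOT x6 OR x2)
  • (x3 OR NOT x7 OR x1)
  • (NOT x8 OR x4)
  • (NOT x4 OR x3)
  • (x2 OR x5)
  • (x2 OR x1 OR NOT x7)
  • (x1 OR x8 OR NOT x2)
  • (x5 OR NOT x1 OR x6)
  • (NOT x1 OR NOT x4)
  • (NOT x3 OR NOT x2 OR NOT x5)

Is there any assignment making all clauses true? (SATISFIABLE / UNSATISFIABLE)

Set x1 = False and propagate.
  then x6 is forced to False.
Branch on x2: take x2 = True.
  then x4 is forced to True.
  then x5 is forced to False.
  then x3 is forced to True.
  then x8 is forced to True.
  then x7 is forced to True.
So x1 = False  x2 = True  x3 = True  x4 = True  x5 = False  x6 = False  x7 = True  x8 = True is a satisfying assignment.

SATISFIABLE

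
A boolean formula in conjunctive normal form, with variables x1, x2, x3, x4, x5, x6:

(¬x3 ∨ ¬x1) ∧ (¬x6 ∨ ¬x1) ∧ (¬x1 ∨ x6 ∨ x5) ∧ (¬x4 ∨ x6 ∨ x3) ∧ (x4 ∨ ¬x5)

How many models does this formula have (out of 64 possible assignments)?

Split on x1, then x6.
  x1=1, x6=1: a clause becomes empty — 0.
  x1=1, x6=0: a clause becomes empty — 0.
  x1=0, x6=1: x2, x3 free; 3 ways for (x4,x5) × 2^2 = 12.
  x1=0, x6=0: x2 free; 4 ways for (x3,x4,x5) × 2^1 = 8.
Total: 0 + 0 + 12 + 8 = 20.

20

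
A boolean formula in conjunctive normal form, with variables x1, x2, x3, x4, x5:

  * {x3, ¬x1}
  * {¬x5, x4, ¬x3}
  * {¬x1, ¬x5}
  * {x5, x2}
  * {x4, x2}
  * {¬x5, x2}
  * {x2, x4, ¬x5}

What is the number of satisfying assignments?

Case analysis on x5 and x2:
  x5=1, x2=1: remaining (x1,x3,x4) ∈ {(0,0,0); (0,0,1); (0,1,1)} — 3.
  x5=1, x2=0: a clause becomes empty — 0.
  x5=0, x2=1: x4 free; 3 ways for (x1,x3) × 2^1 = 6.
  x5=0, x2=0: a clause becomes empty — 0.
Total: 3 + 0 + 6 + 0 = 9.

9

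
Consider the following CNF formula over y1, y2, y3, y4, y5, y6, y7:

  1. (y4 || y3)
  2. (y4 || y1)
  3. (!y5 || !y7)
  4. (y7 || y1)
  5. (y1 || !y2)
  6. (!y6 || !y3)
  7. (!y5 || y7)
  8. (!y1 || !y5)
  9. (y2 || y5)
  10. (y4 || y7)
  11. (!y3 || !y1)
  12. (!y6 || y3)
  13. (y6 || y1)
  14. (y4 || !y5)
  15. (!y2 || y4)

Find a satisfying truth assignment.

y1=True  y2=True  y3=False  y4=True  y5=False  y6=False  y7=True

Check each clause:
  1. (y3 || y4) — y4 is true.
  2. (y4 || y1) — y1 is true.
  3. (!y5 || !y7) — !y5 is true.
  4. (y7 || y1) — y1 is true.
  5. (!y2 || y1) — y1 is true.
  6. (!y6 || !y3) — !y6 is true.
  7. (y7 || !y5) — !y5 is true.
  8. (!y5 || !y1) — !y5 is true.
  9. (y2 || y5) — y2 is true.
  10. (y7 || y4) — y4 is true.
  11. (!y3 || !y1) — !y3 is true.
  12. (!y6 || y3) — !y6 is true.
  13. (y1 || y6) — y1 is true.
  14. (!y5 || y4) — !y5 is true.
  15. (!y2 || y4) — y4 is true.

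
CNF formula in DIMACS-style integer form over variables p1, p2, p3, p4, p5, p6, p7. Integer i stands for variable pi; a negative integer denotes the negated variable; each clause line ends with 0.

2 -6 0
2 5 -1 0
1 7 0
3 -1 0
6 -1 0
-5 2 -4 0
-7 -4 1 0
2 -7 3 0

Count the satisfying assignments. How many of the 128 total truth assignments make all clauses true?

Split on p1, then p2.
  p1=T, p2=T: forces p3=T; p6=T; p4, p5, p7 free → 2^3 = 8.
  p1=T, p2=F: a clause becomes empty — 0.
  p1=F, p2=T: forces p4=F; p7=T; p3, p5, p6 free → 2^3 = 8.
  p1=F, p2=F: remaining (p3,p4,p5,p6,p7) ∈ {(T,F,F,F,T); (T,F,T,F,T)} — 2.
Total: 8 + 0 + 8 + 2 = 18.

18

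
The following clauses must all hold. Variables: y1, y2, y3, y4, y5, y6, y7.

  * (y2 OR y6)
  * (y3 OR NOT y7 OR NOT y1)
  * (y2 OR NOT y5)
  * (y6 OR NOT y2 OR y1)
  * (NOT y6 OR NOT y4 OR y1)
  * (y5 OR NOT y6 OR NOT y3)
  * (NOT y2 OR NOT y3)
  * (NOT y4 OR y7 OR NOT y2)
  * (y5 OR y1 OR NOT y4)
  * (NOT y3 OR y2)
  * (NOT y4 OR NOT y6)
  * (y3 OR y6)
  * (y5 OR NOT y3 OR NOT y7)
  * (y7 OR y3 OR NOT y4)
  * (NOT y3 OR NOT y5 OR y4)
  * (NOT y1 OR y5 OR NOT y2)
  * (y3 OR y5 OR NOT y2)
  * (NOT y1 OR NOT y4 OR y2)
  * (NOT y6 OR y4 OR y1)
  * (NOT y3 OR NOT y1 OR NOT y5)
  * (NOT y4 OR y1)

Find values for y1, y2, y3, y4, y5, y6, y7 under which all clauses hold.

y1 = 1, y2 = 1, y3 = 0, y4 = 0, y5 = 1, y6 = 1, y7 = 0

Check each clause:
  1. (y2 OR y6) — y2 is true.
  2. (y3 OR NOT y7 OR NOT y1) — NOT y7 is true.
  3. (y2 OR NOT y5) — y2 is true.
  4. (y6 OR y1 OR NOT y2) — y1 is true.
  5. (NOT y6 OR y1 OR NOT y4) — y1 is true.
  6. (NOT y6 OR y5 OR NOT y3) — y5 is true.
  7. (NOT y2 OR NOT y3) — NOT y3 is true.
  8. (NOT y4 OR NOT y2 OR y7) — NOT y4 is true.
  9. (y1 OR y5 OR NOT y4) — y1 is true.
  10. (y2 OR NOT y3) — y2 is true.
  11. (NOT y4 OR NOT y6) — NOT y4 is true.
  12. (y6 OR y3) — y6 is true.
  13. (NOT y7 OR y5 OR NOT y3) — NOT y7 is true.
  14. (NOT y4 OR y3 OR y7) — NOT y4 is true.
  15. (NOT y5 OR y4 OR NOT y3) — NOT y3 is true.
  16. (NOT y2 OR NOT y1 OR y5) — y5 is true.
  17. (y5 OR NOT y2 OR y3) — y5 is true.
  18. (NOT y1 OR NOT y4 OR y2) — y2 is true.
  19. (y1 OR NOT y6 OR y4) — y1 is true.
  20. (NOT y3 OR NOT y5 OR NOT y1) — NOT y3 is true.
  21. (y1 OR NOT y4) — y1 is true.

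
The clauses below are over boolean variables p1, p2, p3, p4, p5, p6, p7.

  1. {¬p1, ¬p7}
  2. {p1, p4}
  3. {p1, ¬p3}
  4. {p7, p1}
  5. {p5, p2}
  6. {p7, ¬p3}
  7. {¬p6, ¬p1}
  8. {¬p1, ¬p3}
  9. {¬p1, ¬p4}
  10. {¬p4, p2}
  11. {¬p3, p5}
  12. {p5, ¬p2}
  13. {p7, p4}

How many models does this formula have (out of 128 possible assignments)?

Satisfying assignments:
  p1=F p2=T p3=F p4=T p5=T p6=F p7=T
  p1=F p2=T p3=F p4=T p5=T p6=T p7=T
Count: 2.

2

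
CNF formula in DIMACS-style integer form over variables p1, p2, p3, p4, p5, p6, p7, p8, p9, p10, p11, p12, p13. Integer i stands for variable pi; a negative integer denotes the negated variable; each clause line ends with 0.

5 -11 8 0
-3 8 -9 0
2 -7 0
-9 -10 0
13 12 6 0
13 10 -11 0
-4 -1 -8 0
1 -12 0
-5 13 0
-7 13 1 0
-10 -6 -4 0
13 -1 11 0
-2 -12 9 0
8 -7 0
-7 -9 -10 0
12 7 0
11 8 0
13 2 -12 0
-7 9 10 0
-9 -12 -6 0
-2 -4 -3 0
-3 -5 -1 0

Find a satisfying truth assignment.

p1 = T, p2 = T, p3 = T, p4 = F, p5 = F, p6 = F, p7 = T, p8 = T, p9 = T, p10 = F, p11 = T, p12 = F, p13 = T

p4 occurs only negated in the remaining clauses — set p4 = False.
Pure literal: p13 appears only positively; assign p13 = True.
Branch on p1: take p1 = True.
Branch on p2: take p2 = True.
For the remaining variables, p3 = True, p5 = False, p6 = False, p7 = True, p8 = True, p9 = True, p10 = False, p11 = True, p12 = False works.
Check each clause:
  1. (¬p11 ∨ p5 ∨ p8) — p8 is true.
  2. (¬p3 ∨ p8 ∨ ¬p9) — p8 is true.
  3. (¬p7 ∨ p2) — p2 is true.
  4. (¬p9 ∨ ¬p10) — ¬p10 is true.
  5. (p12 ∨ p13 ∨ p6) — p13 is true.
  6. (p13 ∨ p10 ∨ ¬p11) — p13 is true.
  7. (¬p8 ∨ ¬p1 ∨ ¬p4) — ¬p4 is true.
  8. (¬p12 ∨ p1) — p1 is true.
  9. (¬p5 ∨ p13) — ¬p5 is true.
  10. (¬p7 ∨ p1 ∨ p13) — p13 is true.
  11. (¬p6 ∨ ¬p4 ∨ ¬p10) — ¬p6 is true.
  12. (p11 ∨ ¬p1 ∨ p13) — p11 is true.
  13. (¬p12 ∨ p9 ∨ ¬p2) — p9 is true.
  14. (p8 ∨ ¬p7) — p8 is true.
  15. (¬p10 ∨ ¬p7 ∨ ¬p9) — ¬p10 is true.
  16. (p7 ∨ p12) — p7 is true.
  17. (p11 ∨ p8) — p8 is true.
  18. (p13 ∨ p2 ∨ ¬p12) — p2 is true.
  19. (p10 ∨ p9 ∨ ¬p7) — p9 is true.
  20. (¬p12 ∨ ¬p9 ∨ ¬p6) — ¬p6 is true.
  21. (¬p2 ∨ ¬p4 ∨ ¬p3) — ¬p4 is true.
  22. (¬p3 ∨ ¬p5 ∨ ¬p1) — ¬p5 is true.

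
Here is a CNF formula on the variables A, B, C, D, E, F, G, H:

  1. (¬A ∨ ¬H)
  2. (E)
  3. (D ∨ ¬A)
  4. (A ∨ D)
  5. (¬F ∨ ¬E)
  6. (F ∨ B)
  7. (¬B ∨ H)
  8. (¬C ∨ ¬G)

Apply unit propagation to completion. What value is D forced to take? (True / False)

True

(E) stands alone — E = True.
(¬F ∨ ¬E) with E = True leaves only ¬F, so F = False.
(F ∨ B) with F = False leaves only B, so B = True.
(¬B ∨ H): since B = True, the clause reduces to (H). H = True.
(¬A ∨ ¬H) with H = True leaves only ¬A, so A = False.
(D ∨ A) with A = False leaves only D, so D = True.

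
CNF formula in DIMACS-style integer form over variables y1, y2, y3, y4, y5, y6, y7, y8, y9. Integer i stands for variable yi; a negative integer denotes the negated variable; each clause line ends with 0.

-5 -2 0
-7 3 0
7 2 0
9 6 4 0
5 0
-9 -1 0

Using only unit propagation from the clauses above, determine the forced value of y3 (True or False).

True

(y5) stands alone — y5 = True.
From (!y2 || !y5) and y5 = True: y2 = False.
In (y2 || y7), y2 is now false; y7 must hold, so y7 = True.
In (y3 || !y7), !y7 is now false; y3 must hold, so y3 = True.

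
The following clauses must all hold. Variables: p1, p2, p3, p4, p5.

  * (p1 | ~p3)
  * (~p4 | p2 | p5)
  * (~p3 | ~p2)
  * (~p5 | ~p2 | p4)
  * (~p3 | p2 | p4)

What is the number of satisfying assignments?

Split on p2, then p3.
  p2=T, p3=T: a clause becomes empty — 0.
  p2=T, p3=F: p1 free; 3 ways for (p4,p5) × 2^1 = 6.
  p2=F, p3=T: remaining (p1,p4,p5) ∈ {(T,T,T)} — 1.
  p2=F, p3=F: p1 free; 3 ways for (p4,p5) × 2^1 = 6.
Total: 0 + 6 + 1 + 6 = 13.

13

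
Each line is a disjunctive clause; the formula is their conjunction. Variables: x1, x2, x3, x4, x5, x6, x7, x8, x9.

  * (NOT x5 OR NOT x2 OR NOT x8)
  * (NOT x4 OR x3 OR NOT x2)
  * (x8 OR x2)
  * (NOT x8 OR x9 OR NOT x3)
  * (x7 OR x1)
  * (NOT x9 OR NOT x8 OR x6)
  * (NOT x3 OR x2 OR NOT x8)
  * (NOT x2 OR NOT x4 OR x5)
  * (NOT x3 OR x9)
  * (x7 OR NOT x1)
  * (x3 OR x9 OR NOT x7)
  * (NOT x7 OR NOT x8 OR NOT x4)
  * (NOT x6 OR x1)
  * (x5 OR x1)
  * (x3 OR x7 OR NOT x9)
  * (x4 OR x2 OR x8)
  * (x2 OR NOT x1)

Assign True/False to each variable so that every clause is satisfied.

Branch on x1: take x1 = False.
  then x7 is forced to True.
  then x6 is forced to False.
  then x5 is forced to True.
For the remaining variables, x2 = True, x3 = False, x4 = False, x8 = False, x9 = True works.
Every clause has at least one true literal under this assignment.
Check each clause:
  1. (NOT x5 OR NOT x8 OR NOT x2) — NOT x8 is true.
  2. (x3 OR NOT x4 OR NOT x2) — NOT x4 is true.
  3. (x2 OR x8) — x2 is true.
  4. (NOT x3 OR NOT x8 OR x9) — NOT x8 is true.
  5. (x1 OR x7) — x7 is true.
  6. (NOT x9 OR NOT x8 OR x6) — NOT x8 is true.
  7. (NOT x3 OR x2 OR NOT x8) — NOT x8 is true.
  8. (x5 OR NOT x4 OR NOT x2) — NOT x4 is true.
  9. (x9 OR NOT x3) — x9 is true.
  10. (x7 OR NOT x1) — NOT x1 is true.
  11. (x9 OR x3 OR NOT x7) — x9 is true.
  12. (NOT x7 OR NOT x4 OR NOT x8) — NOT x8 is true.
  13. (NOT x6 OR x1) — NOT x6 is true.
  14. (x5 OR x1) — x5 is true.
  15. (x3 OR x7 OR NOT x9) — x7 is true.
  16. (x8 OR x4 OR x2) — x2 is true.
  17. (x2 OR NOT x1) — x2 is true.

x1 = F  x2 = T  x3 = F  x4 = F  x5 = T  x6 = F  x7 = T  x8 = F  x9 = T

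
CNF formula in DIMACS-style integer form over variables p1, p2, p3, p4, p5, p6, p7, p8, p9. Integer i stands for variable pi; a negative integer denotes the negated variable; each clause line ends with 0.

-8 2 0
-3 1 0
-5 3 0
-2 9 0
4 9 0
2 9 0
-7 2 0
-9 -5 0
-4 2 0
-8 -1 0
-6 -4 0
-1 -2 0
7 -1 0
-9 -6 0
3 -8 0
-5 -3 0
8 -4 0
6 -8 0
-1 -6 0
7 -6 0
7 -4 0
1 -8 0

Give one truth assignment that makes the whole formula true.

p1 = F, p2 = T, p3 = F, p4 = F, p5 = F, p6 = F, p7 = T, p8 = F, p9 = T

Pure literal: p5 appears only negated; assign p5 = False.
Branch on p1: take p1 = False.
  then p3 is forced to False.
  then p8 is forced to False.
  then p4 is forced to False.
  then p9 is forced to True.
  then p6 is forced to False.
Branch on p2: take p2 = True.
p7 is now unconstrained; take p7 = True.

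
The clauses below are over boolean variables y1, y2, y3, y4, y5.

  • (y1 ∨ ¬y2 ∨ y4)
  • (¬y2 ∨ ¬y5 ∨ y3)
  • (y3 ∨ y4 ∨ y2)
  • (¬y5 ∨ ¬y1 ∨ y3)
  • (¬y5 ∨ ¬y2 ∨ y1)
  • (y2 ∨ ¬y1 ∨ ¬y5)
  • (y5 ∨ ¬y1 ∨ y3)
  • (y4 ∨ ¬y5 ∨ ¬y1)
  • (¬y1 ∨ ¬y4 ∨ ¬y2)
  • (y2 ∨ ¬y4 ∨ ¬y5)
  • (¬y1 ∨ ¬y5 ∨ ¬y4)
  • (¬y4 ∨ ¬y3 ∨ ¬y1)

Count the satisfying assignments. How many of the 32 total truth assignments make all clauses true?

8

Case analysis on y1 and y5:
  y1=1, y5=1: a clause becomes empty — 0.
  y1=1, y5=0: remaining (y2,y3,y4) ∈ {(0,1,0); (1,1,0)} — 2.
  y1=0, y5=1: remaining (y2,y3,y4) ∈ {(0,1,0)} — 1.
  y1=0, y5=0: 5 of the 8 assignments to (y2,y3,y4) work.
Total: 0 + 2 + 1 + 5 = 8.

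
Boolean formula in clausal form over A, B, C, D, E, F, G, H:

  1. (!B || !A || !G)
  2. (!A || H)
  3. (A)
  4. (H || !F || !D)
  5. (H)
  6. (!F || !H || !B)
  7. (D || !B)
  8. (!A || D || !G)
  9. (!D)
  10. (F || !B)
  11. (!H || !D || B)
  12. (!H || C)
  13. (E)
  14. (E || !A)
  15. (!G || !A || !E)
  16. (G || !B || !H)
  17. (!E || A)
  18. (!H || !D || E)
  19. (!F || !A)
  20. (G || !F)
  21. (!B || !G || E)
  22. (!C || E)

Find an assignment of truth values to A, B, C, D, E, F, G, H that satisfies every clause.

A=True, B=False, C=True, D=False, E=True, F=False, G=False, H=True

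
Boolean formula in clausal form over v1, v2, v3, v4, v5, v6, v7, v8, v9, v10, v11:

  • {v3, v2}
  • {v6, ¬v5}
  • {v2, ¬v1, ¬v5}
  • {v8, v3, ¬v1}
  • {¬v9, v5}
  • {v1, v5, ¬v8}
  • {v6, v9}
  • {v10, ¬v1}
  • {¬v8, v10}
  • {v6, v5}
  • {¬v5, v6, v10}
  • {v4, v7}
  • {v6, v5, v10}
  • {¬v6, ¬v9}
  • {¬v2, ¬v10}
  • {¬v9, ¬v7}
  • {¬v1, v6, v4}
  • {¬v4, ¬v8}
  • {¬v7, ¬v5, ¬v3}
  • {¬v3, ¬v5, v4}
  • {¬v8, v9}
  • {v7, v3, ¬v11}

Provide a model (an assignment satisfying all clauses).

v1 = False  v2 = True  v3 = False  v4 = True  v5 = True  v6 = True  v7 = True  v8 = False  v9 = False  v10 = False  v11 = False

Check each clause:
  1. {v3, v2} — v2 is true.
  2. {v6, ¬v5} — v6 is true.
  3. {v2, ¬v1, ¬v5} — v2 is true.
  4. {¬v1, v3, v8} — ¬v1 is true.
  5. {v5, ¬v9} — v5 is true.
  6. {v5, ¬v8, v1} — ¬v8 is true.
  7. {v6, v9} — v6 is true.
  8. {¬v1, v10} — ¬v1 is true.
  9. {v10, ¬v8} — ¬v8 is true.
  10. {v6, v5} — v5 is true.
  11. {v6, ¬v5, v10} — v6 is true.
  12. {v4, v7} — v4 is true.
  13. {v10, v6, v5} — v5 is true.
  14. {¬v9, ¬v6} — ¬v9 is true.
  15. {¬v10, ¬v2} — ¬v10 is true.
  16. {¬v9, ¬v7} — ¬v9 is true.
  17. {v4, v6, ¬v1} — v4 is true.
  18. {¬v4, ¬v8} — ¬v8 is true.
  19. {¬v7, ¬v5, ¬v3} — ¬v3 is true.
  20. {¬v3, v4, ¬v5} — v4 is true.
  21. {¬v8, v9} — ¬v8 is true.
  22. {v7, v3, ¬v11} — ¬v11 is true.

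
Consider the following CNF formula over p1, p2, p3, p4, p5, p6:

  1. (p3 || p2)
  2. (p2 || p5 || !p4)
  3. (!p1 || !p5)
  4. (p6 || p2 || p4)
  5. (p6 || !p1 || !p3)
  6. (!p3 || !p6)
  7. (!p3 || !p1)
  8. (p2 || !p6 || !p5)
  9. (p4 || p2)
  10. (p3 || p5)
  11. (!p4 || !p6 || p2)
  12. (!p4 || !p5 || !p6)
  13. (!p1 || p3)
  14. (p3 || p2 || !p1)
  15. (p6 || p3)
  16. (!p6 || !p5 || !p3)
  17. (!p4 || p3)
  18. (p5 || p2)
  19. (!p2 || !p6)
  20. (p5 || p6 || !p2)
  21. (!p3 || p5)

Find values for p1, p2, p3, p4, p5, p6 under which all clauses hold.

p1 = False, p2 = True, p3 = True, p4 = False, p5 = True, p6 = False

p1 occurs only negated in the remaining clauses — set p1 = False.
Try p2 = True.
  then p6 is forced to False.
  then p3 is forced to True.
  then p5 is forced to True.
p4 is now unconstrained; take p4 = False.
Every clause has at least one true literal under this assignment.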